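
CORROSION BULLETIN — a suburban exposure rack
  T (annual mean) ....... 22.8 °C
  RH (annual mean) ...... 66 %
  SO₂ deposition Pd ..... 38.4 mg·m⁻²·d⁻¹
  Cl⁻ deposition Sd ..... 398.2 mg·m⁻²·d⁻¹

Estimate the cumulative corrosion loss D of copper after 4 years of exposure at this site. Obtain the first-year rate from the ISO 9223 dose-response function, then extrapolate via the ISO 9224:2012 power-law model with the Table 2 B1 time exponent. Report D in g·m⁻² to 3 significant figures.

D(4) = 43.8 g·m⁻²

copper: temperature factor f = -0.080·(12.8) = -1.0240
  sulphur-dioxide contribution → 0.2413 μm/a
  chloride contribution → 1.698 μm/a
  total first-year rate 1.939 μm/a
Long-term exponent b (ISO 9224 Table 2, B1) = 0.667
  D(4) = 1.939 × 4^0.667 = 1.939 × 2.521 = 4.888 μm
  Mass loss = 4.888 μm × 8.96 g/cm³ = 43.8 g·m⁻²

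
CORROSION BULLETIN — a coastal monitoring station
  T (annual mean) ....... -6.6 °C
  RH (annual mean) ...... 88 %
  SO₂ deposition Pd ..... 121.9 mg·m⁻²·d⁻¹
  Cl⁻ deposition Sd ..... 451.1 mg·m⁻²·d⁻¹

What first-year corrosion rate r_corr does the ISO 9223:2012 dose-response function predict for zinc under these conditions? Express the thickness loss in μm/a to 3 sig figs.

r_corr = 3.91 μm/a

zinc: f(T) = +0.038·(T−10) [T≤10 °C] = -0.6308
  Pd branch = 0.0129·Pd^0.44·e^(0.046·RH+f) = 3.255 μm/a
  Sd branch = 0.0175·Sd^0.57·e^(0.008·RH+0.085·T) = 0.6578 μm/a
  r_corr = 3.255 + 0.6578 = 3.912 μm/a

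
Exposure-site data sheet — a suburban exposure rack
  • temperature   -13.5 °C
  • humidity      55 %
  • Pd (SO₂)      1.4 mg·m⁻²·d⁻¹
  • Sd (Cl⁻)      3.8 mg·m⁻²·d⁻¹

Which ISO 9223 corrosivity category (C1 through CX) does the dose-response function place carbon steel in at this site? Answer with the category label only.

carbon steel: f(T) = +0.150·(T−10) [T≤10 °C] = -3.5250
  SO₂ term: 1.77·1.4^0.52·exp(0.02·55-3.5250) = 0.1866
  Sd branch = 0.102·Sd^0.62·e^(0.033·RH+0.04·T) = 0.8352 μm/a
  sum: 0.1866 + 0.8352 → r_corr = 1.022 μm/a
Category bounds: 0…1.3 μm/a bracket r_corr ⇒ C1

C1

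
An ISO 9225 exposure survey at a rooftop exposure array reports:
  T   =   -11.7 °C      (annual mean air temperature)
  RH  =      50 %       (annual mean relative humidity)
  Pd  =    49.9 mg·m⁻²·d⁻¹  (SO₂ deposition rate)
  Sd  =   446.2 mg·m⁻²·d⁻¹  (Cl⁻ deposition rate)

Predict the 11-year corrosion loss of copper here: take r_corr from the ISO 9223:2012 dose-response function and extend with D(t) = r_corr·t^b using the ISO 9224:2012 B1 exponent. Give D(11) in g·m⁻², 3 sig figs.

D(11) = 8.86 g·m⁻²

copper: f(T) = +0.126·(T−10) [T≤10 °C] = -2.7342
  Pd branch = 0.0053·Pd^0.26·e^(0.059·RH+f) = 0.01818 μm/a
  Sd branch = 0.01025·Sd^0.27·e^(0.036·RH+0.049·T) = 0.1815 μm/a
  r_corr = 0.01818 + 0.1815 = 0.1997 μm/a
ISO 9224: D(t) = r_corr · t^b with b = 0.667 (copper, B1)
  D(11) = 0.1997 × 11^0.667 = 0.1997 × 4.95 = 0.9883 μm
  Mass loss = 0.9883 μm × 8.96 g/cm³ = 8.856 g·m⁻²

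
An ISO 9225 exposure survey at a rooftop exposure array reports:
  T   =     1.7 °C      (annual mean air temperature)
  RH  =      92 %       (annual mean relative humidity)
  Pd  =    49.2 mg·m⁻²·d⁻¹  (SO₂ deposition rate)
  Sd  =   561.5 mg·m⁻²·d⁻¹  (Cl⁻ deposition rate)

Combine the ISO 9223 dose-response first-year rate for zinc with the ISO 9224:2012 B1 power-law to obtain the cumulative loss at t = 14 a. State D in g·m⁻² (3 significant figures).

zinc: temperature factor f = +0.038·(-8.3) = -0.3154
  sulphur-dioxide contribution → 3.598 μm/a
  chloride contribution → 1.558 μm/a
  ⇒ r_corr(zinc) = 5.156 μm/a
ISO 9224: D(t) = r_corr · t^b with b = 0.813 (zinc, B1)
  D(14) = 5.156 × 14^0.813 = 5.156 × 8.547 = 44.06 μm
  Mass loss = 44.06 μm × 7.14 g/cm³ = 314.6 g·m⁻²

D(14) = 315 g·m⁻²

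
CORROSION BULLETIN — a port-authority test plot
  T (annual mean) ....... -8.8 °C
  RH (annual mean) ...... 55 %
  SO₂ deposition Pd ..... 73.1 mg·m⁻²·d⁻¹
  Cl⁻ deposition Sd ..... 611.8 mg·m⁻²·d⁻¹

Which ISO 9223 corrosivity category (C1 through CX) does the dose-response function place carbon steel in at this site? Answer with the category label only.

carbon steel: f(T) = +0.150·(T−10) [T≤10 °C] = -2.8200
  Pd branch = 1.77·Pd^0.52·e^(0.02·RH+f) = 2.953 μm/a
  Cl⁻ term: 0.102·611.8^0.62·exp(0.033·55+0.04·-8.8) = 23.53
  sum: 2.953 + 23.53 → r_corr = 26.49 μm/a
Category bounds: 25…50 μm/a bracket r_corr ⇒ C3

C3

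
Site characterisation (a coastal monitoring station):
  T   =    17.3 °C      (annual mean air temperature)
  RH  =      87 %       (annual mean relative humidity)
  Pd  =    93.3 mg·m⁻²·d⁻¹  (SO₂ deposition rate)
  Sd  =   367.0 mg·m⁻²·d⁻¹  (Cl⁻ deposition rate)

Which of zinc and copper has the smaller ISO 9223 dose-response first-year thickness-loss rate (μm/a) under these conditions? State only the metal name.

zinc: T>10 °C ⇒ hinge -0.071·(17.3−10) = -0.5183
  sulphur-dioxide contribution → 3.092 μm/a
  chloride contribution → 4.424 μm/a
  total first-year rate 7.516 μm/a
copper: f(T) = -0.080·(T−10) [T>10 °C] = -0.5840
  sulphur-dioxide contribution → 1.629 μm/a
  chloride contribution → 2.701 μm/a
  ⇒ r_corr(copper) = 4.331 μm/a
Ordering by μm/a: zinc (7.52) > copper (4.33)

copper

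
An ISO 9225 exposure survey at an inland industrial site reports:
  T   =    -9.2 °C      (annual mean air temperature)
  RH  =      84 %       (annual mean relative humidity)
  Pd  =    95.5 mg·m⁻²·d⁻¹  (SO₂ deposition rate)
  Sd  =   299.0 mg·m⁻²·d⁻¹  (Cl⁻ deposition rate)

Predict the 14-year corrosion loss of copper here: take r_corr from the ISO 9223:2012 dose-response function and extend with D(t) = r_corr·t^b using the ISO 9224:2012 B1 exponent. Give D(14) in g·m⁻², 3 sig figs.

D(14) = 44.0 g·m⁻²

copper: f(T) = +0.126·(T−10) [T≤10 °C] = -2.4192
  SO₂ term: 0.0053·95.5^0.26·exp(0.059·84-2.4192) = 0.2192
  Cl⁻ term: 0.01025·299.0^0.27·exp(0.036·84+0.049·-9.2) = 0.6262
  sum: 0.2192 + 0.6262 → r_corr = 0.8453 μm/a
Long-term exponent b (ISO 9224 Table 2, B1) = 0.667
  D(14) = 0.8453 × 14^0.667 = 0.8453 × 5.814 = 4.915 μm
  Mass loss = 4.915 μm × 8.96 g/cm³ = 44.04 g·m⁻²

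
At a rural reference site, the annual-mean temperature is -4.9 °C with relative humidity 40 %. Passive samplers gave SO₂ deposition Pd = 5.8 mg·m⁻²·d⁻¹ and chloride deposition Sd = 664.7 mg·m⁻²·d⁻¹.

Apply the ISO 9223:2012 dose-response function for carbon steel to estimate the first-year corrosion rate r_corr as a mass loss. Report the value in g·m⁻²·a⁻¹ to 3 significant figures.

r_corr = 147 g·m⁻²·a⁻¹

carbon steel: T≤10 °C ⇒ hinge +0.150·(-4.9−10) = -2.2350
  SO₂ term: 1.77·5.8^0.52·exp(0.02·40-2.2350) = 1.051
  Sd branch = 0.102·Sd^0.62·e^(0.033·RH+0.04·T) = 17.65 μm/a
  sum: 1.051 + 17.65 → r_corr = 18.7 μm/a
Convert to mass loss: 18.7 μm/a × 7.85 g/cm³ = 146.8 g·m⁻²·a⁻¹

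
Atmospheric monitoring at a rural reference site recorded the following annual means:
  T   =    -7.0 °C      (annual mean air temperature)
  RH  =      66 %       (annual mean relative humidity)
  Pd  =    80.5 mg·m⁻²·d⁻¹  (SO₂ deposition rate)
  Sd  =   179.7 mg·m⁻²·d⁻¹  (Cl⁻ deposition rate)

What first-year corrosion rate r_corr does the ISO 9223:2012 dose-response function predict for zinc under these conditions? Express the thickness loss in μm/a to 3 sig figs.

zinc: T≤10 °C ⇒ hinge +0.038·(-7.0−10) = -0.6460
  sulphur-dioxide contribution → 0.9707 μm/a
  chloride contribution → 0.3155 μm/a
  ⇒ r_corr(zinc) = 1.286 μm/a

r_corr = 1.29 μm/a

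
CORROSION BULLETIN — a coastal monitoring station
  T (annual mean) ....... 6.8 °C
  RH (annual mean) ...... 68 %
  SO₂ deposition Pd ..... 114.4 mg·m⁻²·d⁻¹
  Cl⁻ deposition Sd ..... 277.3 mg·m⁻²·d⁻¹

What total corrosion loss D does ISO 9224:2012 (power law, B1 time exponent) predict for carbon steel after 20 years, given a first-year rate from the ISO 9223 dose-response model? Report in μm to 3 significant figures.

D(20) = 438 μm

carbon steel: T≤10 °C ⇒ hinge +0.150·(6.8−10) = -0.4800
  sulphur-dioxide contribution → 50.18 μm/a
  chloride contribution → 41.3 μm/a
  total first-year rate 91.48 μm/a
ISO 9224: D(t) = r_corr · t^b with b = 0.523 (carbon steel, B1)
  D(20) = 91.48 × 20^0.523 = 91.48 × 4.791 = 438.3 μm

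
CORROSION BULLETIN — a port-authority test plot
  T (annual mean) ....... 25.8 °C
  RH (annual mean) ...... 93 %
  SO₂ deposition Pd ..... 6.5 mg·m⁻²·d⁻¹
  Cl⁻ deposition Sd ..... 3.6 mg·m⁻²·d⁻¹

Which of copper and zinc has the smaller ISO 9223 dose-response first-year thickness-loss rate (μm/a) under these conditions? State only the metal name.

copper: f(T) = -0.080·(T−10) [T>10 °C] = -1.2640
  Pd branch = 0.0053·Pd^0.26·e^(0.059·RH+f) = 0.5884 μm/a
  Cl⁻ term: 0.01025·3.6^0.27·exp(0.036·93+0.049·25.8) = 1.459
  sum: 0.5884 + 1.459 → r_corr = 2.047 μm/a
zinc: f(T) = -0.071·(T−10) [T>10 °C] = -1.1218
  SO₂ term: 0.0129·6.5^0.44·exp(0.046·93-1.1218) = 0.6902
  Cl⁻ term: 0.0175·3.6^0.57·exp(0.008·93+0.085·25.8) = 0.6849
  r_corr = 0.6902 + 0.6849 = 1.375 μm/a
Ordering by μm/a: copper (2.05) > zinc (1.38)

zinc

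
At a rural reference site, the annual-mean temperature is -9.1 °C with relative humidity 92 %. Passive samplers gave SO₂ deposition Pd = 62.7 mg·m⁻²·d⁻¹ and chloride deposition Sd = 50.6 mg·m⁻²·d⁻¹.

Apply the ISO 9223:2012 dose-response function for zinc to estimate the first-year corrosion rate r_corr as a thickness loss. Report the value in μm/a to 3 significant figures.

r_corr = 2.81 μm/a

zinc: T≤10 °C ⇒ hinge +0.038·(-9.1−10) = -0.7258
  SO₂ term: 0.0129·62.7^0.44·exp(0.046·92-0.7258) = 2.655
  Cl⁻ term: 0.0175·50.6^0.57·exp(0.008·92+0.085·-9.1) = 0.1578
  r_corr = 2.655 + 0.1578 = 2.813 μm/a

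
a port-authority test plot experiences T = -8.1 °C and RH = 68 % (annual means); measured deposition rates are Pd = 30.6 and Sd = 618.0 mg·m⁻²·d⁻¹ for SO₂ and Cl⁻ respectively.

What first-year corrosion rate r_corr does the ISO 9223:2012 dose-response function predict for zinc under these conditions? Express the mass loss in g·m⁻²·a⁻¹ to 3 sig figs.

r_corr = 8.98 g·m⁻²·a⁻¹

zinc: temperature factor f = +0.038·(-18.1) = -0.6878
  sulphur-dioxide contribution → 0.6669 μm/a
  chloride contribution → 0.5904 μm/a
  total first-year rate 1.257 μm/a
Convert to mass loss: 1.257 μm/a × 7.14 g/cm³ = 8.977 g·m⁻²·a⁻¹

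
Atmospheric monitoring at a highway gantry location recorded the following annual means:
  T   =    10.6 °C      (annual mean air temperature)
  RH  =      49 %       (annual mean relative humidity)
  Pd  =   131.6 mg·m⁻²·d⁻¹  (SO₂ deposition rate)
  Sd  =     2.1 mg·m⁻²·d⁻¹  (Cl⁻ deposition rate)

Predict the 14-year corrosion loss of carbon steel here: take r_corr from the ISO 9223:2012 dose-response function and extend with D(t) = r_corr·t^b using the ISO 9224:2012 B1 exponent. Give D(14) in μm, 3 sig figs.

D(14) = 235 μm

carbon steel: T>10 °C ⇒ hinge -0.054·(10.6−10) = -0.0324
  sulphur-dioxide contribution → 57.75 μm/a
  chloride contribution → 1.244 μm/a
  total first-year rate 58.99 μm/a
Long-term exponent b (ISO 9224 Table 2, B1) = 0.523
  D(14) = 58.99 × 14^0.523 = 58.99 × 3.976 = 234.5 μm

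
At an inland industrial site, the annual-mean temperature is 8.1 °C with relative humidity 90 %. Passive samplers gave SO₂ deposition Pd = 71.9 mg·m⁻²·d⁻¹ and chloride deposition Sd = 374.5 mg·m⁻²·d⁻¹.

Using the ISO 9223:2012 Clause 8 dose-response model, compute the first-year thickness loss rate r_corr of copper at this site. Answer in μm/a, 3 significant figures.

copper: f(T) = +0.126·(T−10) [T≤10 °C] = -0.2394
  SO₂ term: 0.0053·71.9^0.26·exp(0.059·90-0.2394) = 2.565
  Sd branch = 0.01025·Sd^0.27·e^(0.036·RH+0.049·T) = 1.928 μm/a
  sum: 2.565 + 1.928 → r_corr = 4.493 μm/a

r_corr = 4.49 μm/a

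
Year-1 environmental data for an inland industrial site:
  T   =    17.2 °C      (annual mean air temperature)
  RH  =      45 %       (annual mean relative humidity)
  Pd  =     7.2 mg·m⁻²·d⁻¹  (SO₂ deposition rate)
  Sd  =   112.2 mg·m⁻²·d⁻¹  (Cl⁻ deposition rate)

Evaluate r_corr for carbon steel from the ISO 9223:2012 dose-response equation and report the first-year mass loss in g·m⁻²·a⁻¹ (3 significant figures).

carbon steel: temperature factor f = -0.054·(7.2) = -0.3888
  sulphur-dioxide contribution → 8.238 μm/a
  chloride contribution → 16.72 μm/a
  total first-year rate 24.96 μm/a
Convert to mass loss: 24.96 μm/a × 7.85 g/cm³ = 195.9 g·m⁻²·a⁻¹

r_corr = 196 g·m⁻²·a⁻¹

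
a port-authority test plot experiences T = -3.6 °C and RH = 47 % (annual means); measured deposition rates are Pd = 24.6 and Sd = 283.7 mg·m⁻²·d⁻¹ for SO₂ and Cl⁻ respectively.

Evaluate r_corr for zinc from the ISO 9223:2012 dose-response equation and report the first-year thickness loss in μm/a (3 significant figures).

r_corr = 0.743 μm/a

zinc: temperature factor f = +0.038·(-13.6) = -0.5168
  Pd branch = 0.0129·Pd^0.44·e^(0.046·RH+f) = 0.2736 μm/a
  Cl⁻ term: 0.0175·283.7^0.57·exp(0.008·47+0.085·-3.6) = 0.4694
  sum: 0.2736 + 0.4694 → r_corr = 0.743 μm/a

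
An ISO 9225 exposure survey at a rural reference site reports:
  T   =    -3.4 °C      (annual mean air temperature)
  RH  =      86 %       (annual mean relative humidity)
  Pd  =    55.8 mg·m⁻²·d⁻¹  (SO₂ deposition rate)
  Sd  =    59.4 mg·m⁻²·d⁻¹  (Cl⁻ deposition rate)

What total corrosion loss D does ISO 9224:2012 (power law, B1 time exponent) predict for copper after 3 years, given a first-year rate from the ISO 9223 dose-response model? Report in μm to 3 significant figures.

D(3) = 2.13 μm

copper: temperature factor f = +0.126·(-13.4) = -1.6884
  sulphur-dioxide contribution → 0.4454 μm/a
  chloride contribution → 0.5779 μm/a
  total first-year rate 1.023 μm/a
ISO 9224: D(t) = r_corr · t^b with b = 0.667 (copper, B1)
  D(3) = 1.023 × 3^0.667 = 1.023 × 2.081 = 2.129 μm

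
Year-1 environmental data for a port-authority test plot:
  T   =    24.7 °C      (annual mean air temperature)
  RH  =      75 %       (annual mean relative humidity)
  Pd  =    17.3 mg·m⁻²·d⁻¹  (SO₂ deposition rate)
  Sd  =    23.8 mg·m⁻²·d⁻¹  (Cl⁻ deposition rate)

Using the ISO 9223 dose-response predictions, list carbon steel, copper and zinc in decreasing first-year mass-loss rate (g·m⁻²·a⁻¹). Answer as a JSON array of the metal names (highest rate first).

["carbon steel", "zinc", "copper"]

carbon steel: temperature factor f = -0.054·(14.7) = -0.7938
  SO₂ term: 1.77·17.3^0.52·exp(0.02·75-0.7938) = 15.79
  Cl⁻ term: 0.102·23.8^0.62·exp(0.033·75+0.04·24.7) = 23.23
  r_corr = 15.79 + 23.23 = 39.02 μm/a
  mass loss = 39.02 μm/a × 7.85 g/cm³ = 306.3 g·m⁻²·a⁻¹
copper: temperature factor f = -0.080·(14.7) = -1.1760
  SO₂ term: 0.0053·17.3^0.26·exp(0.059·75-1.1760) = 0.2865
  Sd branch = 0.01025·Sd^0.27·e^(0.036·RH+0.049·T) = 1.204 μm/a
  r_corr = 0.2865 + 1.204 = 1.491 μm/a
  mass loss = 1.491 μm/a × 8.96 g/cm³ = 13.36 g·m⁻²·a⁻¹
zinc: temperature factor f = -0.071·(14.7) = -1.0437
  SO₂ term: 0.0129·17.3^0.44·exp(0.046·75-1.0437) = 0.5016
  Sd branch = 0.0175·Sd^0.57·e^(0.008·RH+0.085·T) = 1.585 μm/a
  r_corr = 0.5016 + 1.585 = 2.087 μm/a
  mass loss = 2.087 μm/a × 7.14 g/cm³ = 14.9 g·m⁻²·a⁻¹
Ordering by g·m⁻²·a⁻¹: carbon steel (306) > zinc (14.9) > copper (13.4)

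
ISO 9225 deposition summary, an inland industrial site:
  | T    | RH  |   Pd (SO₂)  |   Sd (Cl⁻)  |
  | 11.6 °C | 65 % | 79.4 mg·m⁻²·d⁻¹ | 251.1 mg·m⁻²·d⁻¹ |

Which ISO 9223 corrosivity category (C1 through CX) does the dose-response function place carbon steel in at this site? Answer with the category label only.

carbon steel: T>10 °C ⇒ hinge -0.054·(11.6−10) = -0.0864
  Pd branch = 1.77·Pd^0.52·e^(0.02·RH+f) = 57.93 μm/a
  Cl⁻ term: 0.102·251.1^0.62·exp(0.033·65+0.04·11.6) = 42.62
  sum: 57.93 + 42.62 → r_corr = 100.6 μm/a
101 μm/a falls in (80, 200] for carbon steel → category C5

C5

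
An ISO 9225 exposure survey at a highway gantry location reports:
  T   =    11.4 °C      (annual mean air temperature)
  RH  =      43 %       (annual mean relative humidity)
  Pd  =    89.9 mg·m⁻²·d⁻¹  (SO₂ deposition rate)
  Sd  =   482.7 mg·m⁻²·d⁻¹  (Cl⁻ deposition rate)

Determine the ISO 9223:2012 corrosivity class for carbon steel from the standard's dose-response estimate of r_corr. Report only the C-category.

carbon steel: f(T) = -0.054·(T−10) [T>10 °C] = -0.0756
  sulphur-dioxide contribution → 40.23 μm/a
  chloride contribution → 30.67 μm/a
  ⇒ r_corr(carbon steel) = 70.91 μm/a
ISO 9223 Table 2 (carbon steel): 50 < 70.9 ≤ 80 μm/a ⇒ C4

C4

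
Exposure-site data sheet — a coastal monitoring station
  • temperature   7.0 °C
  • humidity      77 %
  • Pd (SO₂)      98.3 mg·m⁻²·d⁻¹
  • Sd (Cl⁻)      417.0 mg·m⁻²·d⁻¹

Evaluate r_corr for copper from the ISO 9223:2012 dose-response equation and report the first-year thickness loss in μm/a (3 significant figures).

r_corr = 2.30 μm/a

copper: f(T) = +0.126·(T−10) [T≤10 °C] = -0.3780
  Pd branch = 0.0053·Pd^0.26·e^(0.059·RH+f) = 1.125 μm/a
  Sd branch = 0.01025·Sd^0.27·e^(0.036·RH+0.049·T) = 1.178 μm/a
  r_corr = 1.125 + 1.178 = 2.303 μm/a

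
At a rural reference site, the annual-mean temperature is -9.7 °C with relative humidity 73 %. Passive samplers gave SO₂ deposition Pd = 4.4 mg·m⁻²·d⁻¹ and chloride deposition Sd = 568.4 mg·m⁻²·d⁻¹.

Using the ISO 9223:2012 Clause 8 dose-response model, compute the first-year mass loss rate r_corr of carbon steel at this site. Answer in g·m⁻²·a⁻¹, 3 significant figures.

carbon steel: temperature factor f = +0.150·(-19.7) = -2.9550
  SO₂ term: 1.77·4.4^0.52·exp(0.02·73-2.9550) = 0.8576
  Cl⁻ term: 0.102·568.4^0.62·exp(0.033·73+0.04·-9.7) = 39.28
  sum: 0.8576 + 39.28 → r_corr = 40.14 μm/a
Convert to mass loss: 40.14 μm/a × 7.85 g/cm³ = 315.1 g·m⁻²·a⁻¹

r_corr = 315 g·m⁻²·a⁻¹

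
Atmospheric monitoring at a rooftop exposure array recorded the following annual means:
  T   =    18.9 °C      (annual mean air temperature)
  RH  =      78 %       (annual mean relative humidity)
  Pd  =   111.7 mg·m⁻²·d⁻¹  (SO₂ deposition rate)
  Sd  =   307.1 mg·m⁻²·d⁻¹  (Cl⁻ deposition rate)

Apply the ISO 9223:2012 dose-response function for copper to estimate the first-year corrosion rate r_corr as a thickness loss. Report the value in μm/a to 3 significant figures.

r_corr = 2.90 μm/a

copper: f(T) = -0.080·(T−10) [T>10 °C] = -0.7120
  Pd branch = 0.0053·Pd^0.26·e^(0.059·RH+f) = 0.8834 μm/a
  Sd branch = 0.01025·Sd^0.27·e^(0.036·RH+0.049·T) = 2.014 μm/a
  r_corr = 0.8834 + 2.014 = 2.897 μm/a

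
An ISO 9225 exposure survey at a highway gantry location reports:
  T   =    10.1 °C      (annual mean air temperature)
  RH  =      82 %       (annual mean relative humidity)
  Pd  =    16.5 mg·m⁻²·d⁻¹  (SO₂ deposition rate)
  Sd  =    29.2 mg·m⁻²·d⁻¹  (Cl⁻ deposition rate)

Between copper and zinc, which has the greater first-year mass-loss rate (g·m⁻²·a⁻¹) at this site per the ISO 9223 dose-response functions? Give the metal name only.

copper

copper: T>10 °C ⇒ hinge -0.080·(10.1−10) = -0.0080
  Pd branch = 0.0053·Pd^0.26·e^(0.059·RH+f) = 1.376 μm/a
  Cl⁻ term: 0.01025·29.2^0.27·exp(0.036·82+0.049·10.1) = 0.8005
  r_corr = 1.376 + 0.8005 = 2.176 μm/a
  mass loss = 2.176 μm/a × 8.96 g/cm³ = 19.5 g·m⁻²·a⁻¹
zinc: f(T) = -0.071·(T−10) [T>10 °C] = -0.0071
  Pd branch = 0.0129·Pd^0.44·e^(0.046·RH+f) = 1.911 μm/a
  Sd branch = 0.0175·Sd^0.57·e^(0.008·RH+0.085·T) = 0.5446 μm/a
  sum: 1.911 + 0.5446 → r_corr = 2.456 μm/a
  mass loss = 2.456 μm/a × 7.14 g/cm³ = 17.54 g·m⁻²·a⁻¹
Ordering by g·m⁻²·a⁻¹: copper (19.5) > zinc (17.5)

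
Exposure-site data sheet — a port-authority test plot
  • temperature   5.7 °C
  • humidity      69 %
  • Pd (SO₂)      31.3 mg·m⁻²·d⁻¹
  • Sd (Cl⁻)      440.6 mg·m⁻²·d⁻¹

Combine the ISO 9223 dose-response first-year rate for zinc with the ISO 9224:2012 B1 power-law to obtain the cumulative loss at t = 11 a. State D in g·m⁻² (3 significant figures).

zinc: f(T) = +0.038·(T−10) [T≤10 °C] = -0.1634
  sulphur-dioxide contribution → 1.192 μm/a
  chloride contribution → 1.586 μm/a
  ⇒ r_corr(zinc) = 2.778 μm/a
ISO 9224: D(t) = r_corr · t^b with b = 0.813 (zinc, B1)
  D(11) = 2.778 × 11^0.813 = 2.778 × 7.025 = 19.51 μm
  Mass loss = 19.51 μm × 7.14 g/cm³ = 139.3 g·m⁻²

D(11) = 139 g·m⁻²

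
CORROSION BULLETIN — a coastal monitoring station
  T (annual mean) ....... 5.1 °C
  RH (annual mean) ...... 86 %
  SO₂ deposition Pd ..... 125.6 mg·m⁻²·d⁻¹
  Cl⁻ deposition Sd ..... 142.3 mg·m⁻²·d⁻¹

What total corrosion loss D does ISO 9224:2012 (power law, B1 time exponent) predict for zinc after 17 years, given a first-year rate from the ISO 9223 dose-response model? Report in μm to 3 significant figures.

D(17) = 56.0 μm

zinc: temperature factor f = +0.038·(-4.9) = -0.1862
  SO₂ term: 0.0129·125.6^0.44·exp(0.046·86-0.1862) = 4.692
  Sd branch = 0.0175·Sd^0.57·e^(0.008·RH+0.085·T) = 0.9066 μm/a
  r_corr = 4.692 + 0.9066 = 5.599 μm/a
Long-term exponent b (ISO 9224 Table 2, B1) = 0.813
  D(17) = 5.599 × 17^0.813 = 5.599 × 10.01 = 56.03 μm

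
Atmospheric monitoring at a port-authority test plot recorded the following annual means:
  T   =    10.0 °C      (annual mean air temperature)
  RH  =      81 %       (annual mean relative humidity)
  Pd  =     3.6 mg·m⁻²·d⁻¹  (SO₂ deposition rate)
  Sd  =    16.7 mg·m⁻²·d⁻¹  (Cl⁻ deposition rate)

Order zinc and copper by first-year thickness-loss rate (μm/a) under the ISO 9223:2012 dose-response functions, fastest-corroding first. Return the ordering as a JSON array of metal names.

zinc: f(T) = +0.038·(T−10) [T≤10 °C] = +0.0000
  sulphur-dioxide contribution → 0.9409 μm/a
  chloride contribution → 0.3895 μm/a
  ⇒ r_corr(zinc) = 1.33 μm/a
copper: f(T) = +0.126·(T−10) [T≤10 °C] = +0.0000
  sulphur-dioxide contribution → 0.8798 μm/a
  chloride contribution → 0.6608 μm/a
  total first-year rate 1.541 μm/a
Ordering by μm/a: copper (1.54) > zinc (1.33)

["copper", "zinc"]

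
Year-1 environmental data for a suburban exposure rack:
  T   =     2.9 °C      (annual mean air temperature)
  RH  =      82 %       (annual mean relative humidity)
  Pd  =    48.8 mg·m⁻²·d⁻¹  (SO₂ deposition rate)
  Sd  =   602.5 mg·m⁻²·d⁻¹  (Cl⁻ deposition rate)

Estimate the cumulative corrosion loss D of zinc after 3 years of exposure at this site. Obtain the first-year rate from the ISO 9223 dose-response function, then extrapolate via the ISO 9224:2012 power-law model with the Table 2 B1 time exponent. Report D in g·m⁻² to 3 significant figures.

D(3) = 70.2 g·m⁻²

zinc: f(T) = +0.038·(T−10) [T≤10 °C] = -0.2698
  sulphur-dioxide contribution → 2.369 μm/a
  chloride contribution → 1.658 μm/a
  ⇒ r_corr(zinc) = 4.026 μm/a
ISO 9224: D(t) = r_corr · t^b with b = 0.813 (zinc, B1)
  D(3) = 4.026 × 3^0.813 = 4.026 × 2.443 = 9.836 μm
  Mass loss = 9.836 μm × 7.14 g/cm³ = 70.23 g·m⁻²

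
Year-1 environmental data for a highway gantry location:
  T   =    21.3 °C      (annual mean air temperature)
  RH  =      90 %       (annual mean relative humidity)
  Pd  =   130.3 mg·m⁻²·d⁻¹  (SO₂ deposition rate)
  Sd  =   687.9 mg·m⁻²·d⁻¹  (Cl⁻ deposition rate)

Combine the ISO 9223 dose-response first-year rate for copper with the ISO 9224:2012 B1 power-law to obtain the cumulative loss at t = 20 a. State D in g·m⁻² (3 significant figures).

copper: f(T) = -0.080·(T−10) [T>10 °C] = -0.9040
  SO₂ term: 0.0053·130.3^0.26·exp(0.059·90-0.9040) = 1.541
  Sd branch = 0.01025·Sd^0.27·e^(0.036·RH+0.049·T) = 4.338 μm/a
  r_corr = 1.541 + 4.338 = 5.878 μm/a
ISO 9224: D(t) = r_corr · t^b with b = 0.667 (copper, B1)
  D(20) = 5.878 × 20^0.667 = 5.878 × 7.375 = 43.35 μm
  Mass loss = 43.35 μm × 8.96 g/cm³ = 388.4 g·m⁻²

D(20) = 388 g·m⁻²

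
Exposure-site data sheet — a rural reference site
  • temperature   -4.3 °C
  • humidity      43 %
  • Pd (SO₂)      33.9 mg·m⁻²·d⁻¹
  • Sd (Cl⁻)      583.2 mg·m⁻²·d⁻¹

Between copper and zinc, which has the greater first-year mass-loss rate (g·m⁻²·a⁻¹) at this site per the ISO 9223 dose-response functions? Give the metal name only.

zinc

copper: temperature factor f = +0.126·(-14.3) = -1.8018
  SO₂ term: 0.0053·33.9^0.26·exp(0.059·43-1.8018) = 0.02763
  Sd branch = 0.01025·Sd^0.27·e^(0.036·RH+0.049·T) = 0.2179 μm/a
  r_corr = 0.02763 + 0.2179 = 0.2455 μm/a
  mass loss = 0.2455 μm/a × 8.96 g/cm³ = 2.2 g·m⁻²·a⁻¹
zinc: temperature factor f = +0.038·(-14.3) = -0.5434
  Pd branch = 0.0129·Pd^0.44·e^(0.046·RH+f) = 0.2552 μm/a
  Sd branch = 0.0175·Sd^0.57·e^(0.008·RH+0.085·T) = 0.646 μm/a
  sum: 0.2552 + 0.646 → r_corr = 0.9012 μm/a
  mass loss = 0.9012 μm/a × 7.14 g/cm³ = 6.435 g·m⁻²·a⁻¹
Ordering by g·m⁻²·a⁻¹: zinc (6.43) > copper (2.2)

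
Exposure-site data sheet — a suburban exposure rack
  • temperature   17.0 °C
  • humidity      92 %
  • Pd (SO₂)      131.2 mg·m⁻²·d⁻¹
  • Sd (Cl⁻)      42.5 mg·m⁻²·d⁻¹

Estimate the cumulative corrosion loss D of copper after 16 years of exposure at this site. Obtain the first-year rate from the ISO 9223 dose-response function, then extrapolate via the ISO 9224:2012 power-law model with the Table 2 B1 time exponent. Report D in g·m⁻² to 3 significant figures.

copper: f(T) = -0.080·(T−10) [T>10 °C] = -0.5600
  Pd branch = 0.0053·Pd^0.26·e^(0.059·RH+f) = 2.45 μm/a
  Sd branch = 0.01025·Sd^0.27·e^(0.036·RH+0.049·T) = 1.78 μm/a
  sum: 2.45 + 1.78 → r_corr = 4.23 μm/a
Long-term exponent b (ISO 9224 Table 2, B1) = 0.667
  D(16) = 4.23 × 16^0.667 = 4.23 × 6.355 = 26.88 μm
  Mass loss = 26.88 μm × 8.96 g/cm³ = 240.9 g·m⁻²

D(16) = 241 g·m⁻²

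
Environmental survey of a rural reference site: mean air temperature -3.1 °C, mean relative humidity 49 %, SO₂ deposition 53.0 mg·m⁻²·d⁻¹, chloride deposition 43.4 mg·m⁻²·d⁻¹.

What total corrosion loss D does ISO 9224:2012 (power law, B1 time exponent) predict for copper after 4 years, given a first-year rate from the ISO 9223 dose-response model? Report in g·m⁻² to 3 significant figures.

D(4) = 4.37 g·m⁻²

copper: f(T) = +0.126·(T−10) [T≤10 °C] = -1.6506
  sulphur-dioxide contribution → 0.05144 μm/a
  chloride contribution → 0.1422 μm/a
  ⇒ r_corr(copper) = 0.1937 μm/a
Long-term exponent b (ISO 9224 Table 2, B1) = 0.667
  D(4) = 0.1937 × 4^0.667 = 0.1937 × 2.521 = 0.4882 μm
  Mass loss = 0.4882 μm × 8.96 g/cm³ = 4.374 g·m⁻²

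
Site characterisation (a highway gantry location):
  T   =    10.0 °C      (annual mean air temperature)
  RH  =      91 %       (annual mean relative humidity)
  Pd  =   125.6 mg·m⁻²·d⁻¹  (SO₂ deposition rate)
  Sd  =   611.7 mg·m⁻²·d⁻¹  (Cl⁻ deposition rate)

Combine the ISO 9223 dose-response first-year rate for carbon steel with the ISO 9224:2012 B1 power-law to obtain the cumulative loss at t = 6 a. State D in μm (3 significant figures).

carbon steel: T≤10 °C ⇒ hinge +0.150·(10.0−10) = +0.0000
  sulphur-dioxide contribution → 134.9 μm/a
  chloride contribution → 163.7 μm/a
  total first-year rate 298.6 μm/a
Long-term exponent b (ISO 9224 Table 2, B1) = 0.523
  D(6) = 298.6 × 6^0.523 = 298.6 × 2.553 = 762.2 μm

D(6) = 762 μm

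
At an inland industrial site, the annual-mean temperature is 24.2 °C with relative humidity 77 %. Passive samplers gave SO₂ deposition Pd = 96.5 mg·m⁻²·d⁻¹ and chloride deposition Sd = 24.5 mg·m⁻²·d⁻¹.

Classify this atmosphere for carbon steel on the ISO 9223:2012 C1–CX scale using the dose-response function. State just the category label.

C4

carbon steel: f(T) = -0.054·(T−10) [T>10 °C] = -0.7668
  Pd branch = 1.77·Pd^0.52·e^(0.02·RH+f) = 41.28 μm/a
  Cl⁻ term: 0.102·24.5^0.62·exp(0.033·77+0.04·24.2) = 24.76
  r_corr = 41.28 + 24.76 = 66.04 μm/a
66 μm/a falls in (50, 80] for carbon steel → category C4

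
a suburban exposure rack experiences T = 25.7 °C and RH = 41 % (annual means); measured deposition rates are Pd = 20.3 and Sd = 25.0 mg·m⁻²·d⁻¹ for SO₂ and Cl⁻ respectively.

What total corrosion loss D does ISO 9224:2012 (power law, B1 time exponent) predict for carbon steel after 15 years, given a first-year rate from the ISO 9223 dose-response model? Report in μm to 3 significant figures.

D(15) = 67.4 μm

carbon steel: temperature factor f = -0.054·(15.7) = -0.8478
  SO₂ term: 1.77·20.3^0.52·exp(0.02·41-0.8478) = 8.238
  Cl⁻ term: 0.102·25.0^0.62·exp(0.033·41+0.04·25.7) = 8.117
  sum: 8.238 + 8.117 → r_corr = 16.35 μm/a
Long-term exponent b (ISO 9224 Table 2, B1) = 0.523
  D(15) = 16.35 × 15^0.523 = 16.35 × 4.122 = 67.41 μm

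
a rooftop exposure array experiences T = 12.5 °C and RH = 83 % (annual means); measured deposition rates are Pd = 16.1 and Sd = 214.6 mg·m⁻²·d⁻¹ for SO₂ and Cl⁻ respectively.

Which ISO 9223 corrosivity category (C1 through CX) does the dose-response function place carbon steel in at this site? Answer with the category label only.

C5

carbon steel: f(T) = -0.054·(T−10) [T>10 °C] = -0.1350
  sulphur-dioxide contribution → 34.5 μm/a
  chloride contribution → 72.59 μm/a
  ⇒ r_corr(carbon steel) = 107.1 μm/a
Category bounds: 80…200 μm/a bracket r_corr ⇒ C5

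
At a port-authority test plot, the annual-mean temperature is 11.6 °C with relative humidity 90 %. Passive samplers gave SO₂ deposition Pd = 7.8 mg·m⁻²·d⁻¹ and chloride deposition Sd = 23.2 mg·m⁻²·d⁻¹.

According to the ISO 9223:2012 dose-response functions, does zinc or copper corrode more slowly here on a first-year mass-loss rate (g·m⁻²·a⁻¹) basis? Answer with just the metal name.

zinc: T>10 °C ⇒ hinge -0.071·(11.6−10) = -0.1136
  Pd branch = 0.0129·Pd^0.44·e^(0.046·RH+f) = 1.785 μm/a
  Sd branch = 0.0175·Sd^0.57·e^(0.008·RH+0.085·T) = 0.5785 μm/a
  sum: 1.785 + 0.5785 → r_corr = 2.364 μm/a
  mass loss = 2.364 μm/a × 7.14 g/cm³ = 16.88 g·m⁻²·a⁻¹
copper: temperature factor f = -0.080·(1.6) = -0.1280
  Pd branch = 0.0053·Pd^0.26·e^(0.059·RH+f) = 1.61 μm/a
  Cl⁻ term: 0.01025·23.2^0.27·exp(0.036·90+0.049·11.6) = 1.08
  sum: 1.61 + 1.08 → r_corr = 2.69 μm/a
  mass loss = 2.69 μm/a × 8.96 g/cm³ = 24.1 g·m⁻²·a⁻¹
Ordering by g·m⁻²·a⁻¹: copper (24.1) > zinc (16.9)

zinc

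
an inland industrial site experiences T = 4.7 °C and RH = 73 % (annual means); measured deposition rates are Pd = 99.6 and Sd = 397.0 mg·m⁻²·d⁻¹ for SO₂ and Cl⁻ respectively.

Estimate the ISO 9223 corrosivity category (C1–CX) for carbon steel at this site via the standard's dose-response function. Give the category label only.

C5

carbon steel: T≤10 °C ⇒ hinge +0.150·(4.7−10) = -0.7950
  SO₂ term: 1.77·99.6^0.52·exp(0.02·73-0.7950) = 37.66
  Sd branch = 0.102·Sd^0.62·e^(0.033·RH+0.04·T) = 55.94 μm/a
  r_corr = 37.66 + 55.94 = 93.6 μm/a
Category bounds: 80…200 μm/a bracket r_corr ⇒ C5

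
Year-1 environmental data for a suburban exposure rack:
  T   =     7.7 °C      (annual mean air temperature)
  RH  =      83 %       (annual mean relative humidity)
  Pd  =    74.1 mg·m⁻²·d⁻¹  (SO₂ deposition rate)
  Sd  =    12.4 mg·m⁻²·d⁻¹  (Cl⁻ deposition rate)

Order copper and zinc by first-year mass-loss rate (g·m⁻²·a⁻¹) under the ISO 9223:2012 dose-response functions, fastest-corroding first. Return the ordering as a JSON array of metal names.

copper: temperature factor f = +0.126·(-2.3) = -0.2898
  SO₂ term: 0.0053·74.1^0.26·exp(0.059·83-0.2898) = 1.627
  Sd branch = 0.01025·Sd^0.27·e^(0.036·RH+0.049·T) = 0.5854 μm/a
  r_corr = 1.627 + 0.5854 = 2.212 μm/a
  mass loss = 2.212 μm/a × 8.96 g/cm³ = 19.82 g·m⁻²·a⁻¹
zinc: T≤10 °C ⇒ hinge +0.038·(7.7−10) = -0.0874
  SO₂ term: 0.0129·74.1^0.44·exp(0.046·83-0.0874) = 3.577
  Sd branch = 0.0175·Sd^0.57·e^(0.008·RH+0.085·T) = 0.2747 μm/a
  sum: 3.577 + 0.2747 → r_corr = 3.851 μm/a
  mass loss = 3.851 μm/a × 7.14 g/cm³ = 27.5 g·m⁻²·a⁻¹
Ordering by g·m⁻²·a⁻¹: zinc (27.5) > copper (19.8)

["zinc", "copper"]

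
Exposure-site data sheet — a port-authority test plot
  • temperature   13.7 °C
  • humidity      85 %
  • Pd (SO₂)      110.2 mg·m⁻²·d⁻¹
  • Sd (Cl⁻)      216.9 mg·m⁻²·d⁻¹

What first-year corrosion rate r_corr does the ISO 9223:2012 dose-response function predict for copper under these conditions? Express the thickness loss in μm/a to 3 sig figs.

copper: f(T) = -0.080·(T−10) [T>10 °C] = -0.2960
  Pd branch = 0.0053·Pd^0.26·e^(0.059·RH+f) = 2.017 μm/a
  Cl⁻ term: 0.01025·216.9^0.27·exp(0.036·85+0.049·13.7) = 1.828
  sum: 2.017 + 1.828 → r_corr = 3.845 μm/a

r_corr = 3.84 μm/a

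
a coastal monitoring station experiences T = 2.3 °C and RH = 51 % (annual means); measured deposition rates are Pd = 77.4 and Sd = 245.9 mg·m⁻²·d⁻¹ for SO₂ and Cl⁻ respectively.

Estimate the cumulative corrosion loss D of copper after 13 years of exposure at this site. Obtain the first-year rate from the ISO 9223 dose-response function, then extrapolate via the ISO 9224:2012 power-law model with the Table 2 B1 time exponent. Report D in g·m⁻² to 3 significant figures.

copper: f(T) = +0.126·(T−10) [T≤10 °C] = -0.9702
  Pd branch = 0.0053·Pd^0.26·e^(0.059·RH+f) = 0.1261 μm/a
  Sd branch = 0.01025·Sd^0.27·e^(0.036·RH+0.049·T) = 0.3181 μm/a
  r_corr = 0.1261 + 0.3181 = 0.4442 μm/a
Power-law: D(13) = r_corr · 13^0.667
  D(13) = 0.4442 × 13^0.667 = 0.4442 × 5.534 = 2.458 μm
  Mass loss = 2.458 μm × 8.96 g/cm³ = 22.02 g·m⁻²

D(13) = 22.0 g·m⁻²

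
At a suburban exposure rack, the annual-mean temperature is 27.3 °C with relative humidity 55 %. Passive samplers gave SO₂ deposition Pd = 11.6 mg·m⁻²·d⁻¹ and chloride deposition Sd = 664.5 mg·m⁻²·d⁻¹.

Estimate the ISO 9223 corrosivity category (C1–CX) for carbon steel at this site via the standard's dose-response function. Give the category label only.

C5

carbon steel: f(T) = -0.054·(T−10) [T>10 °C] = -0.9342
  SO₂ term: 1.77·11.6^0.52·exp(0.02·55-0.9342) = 7.473
  Sd branch = 0.102·Sd^0.62·e^(0.033·RH+0.04·T) = 105 μm/a
  r_corr = 7.473 + 105 = 112.4 μm/a
112 μm/a falls in (80, 200] for carbon steel → category C5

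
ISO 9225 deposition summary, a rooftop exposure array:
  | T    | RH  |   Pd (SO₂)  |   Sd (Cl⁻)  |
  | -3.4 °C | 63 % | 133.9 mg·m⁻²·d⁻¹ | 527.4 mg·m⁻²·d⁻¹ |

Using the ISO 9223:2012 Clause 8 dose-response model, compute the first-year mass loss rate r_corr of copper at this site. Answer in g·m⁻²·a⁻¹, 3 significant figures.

copper: T≤10 °C ⇒ hinge +0.126·(-3.4−10) = -1.6884
  SO₂ term: 0.0053·133.9^0.26·exp(0.059·63-1.6884) = 0.144
  Cl⁻ term: 0.01025·527.4^0.27·exp(0.036·63+0.049·-3.4) = 0.4553
  sum: 0.144 + 0.4553 → r_corr = 0.5993 μm/a
Convert to mass loss: 0.5993 μm/a × 8.96 g/cm³ = 5.37 g·m⁻²·a⁻¹

r_corr = 5.37 g·m⁻²·a⁻¹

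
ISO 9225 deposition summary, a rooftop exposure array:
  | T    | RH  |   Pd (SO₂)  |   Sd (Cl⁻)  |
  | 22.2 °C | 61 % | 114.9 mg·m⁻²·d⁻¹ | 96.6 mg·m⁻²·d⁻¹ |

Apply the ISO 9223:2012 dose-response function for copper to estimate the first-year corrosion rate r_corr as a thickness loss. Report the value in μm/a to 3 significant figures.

r_corr = 1.19 μm/a

copper: f(T) = -0.080·(T−10) [T>10 °C] = -0.9760
  sulphur-dioxide contribution → 0.2507 μm/a
  chloride contribution → 0.9393 μm/a
  total first-year rate 1.19 μm/a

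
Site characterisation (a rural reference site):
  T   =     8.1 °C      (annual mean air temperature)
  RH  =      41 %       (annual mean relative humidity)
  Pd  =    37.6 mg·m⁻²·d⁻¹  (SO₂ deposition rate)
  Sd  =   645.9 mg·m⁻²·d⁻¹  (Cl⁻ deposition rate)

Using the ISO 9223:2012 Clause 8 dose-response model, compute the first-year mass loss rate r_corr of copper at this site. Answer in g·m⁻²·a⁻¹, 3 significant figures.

r_corr = 4.51 g·m⁻²·a⁻¹

copper: temperature factor f = +0.126·(-1.9) = -0.2394
  Pd branch = 0.0053·Pd^0.26·e^(0.059·RH+f) = 0.1203 μm/a
  Sd branch = 0.01025·Sd^0.27·e^(0.036·RH+0.049·T) = 0.3827 μm/a
  sum: 0.1203 + 0.3827 → r_corr = 0.503 μm/a
Convert to mass loss: 0.503 μm/a × 8.96 g/cm³ = 4.507 g·m⁻²·a⁻¹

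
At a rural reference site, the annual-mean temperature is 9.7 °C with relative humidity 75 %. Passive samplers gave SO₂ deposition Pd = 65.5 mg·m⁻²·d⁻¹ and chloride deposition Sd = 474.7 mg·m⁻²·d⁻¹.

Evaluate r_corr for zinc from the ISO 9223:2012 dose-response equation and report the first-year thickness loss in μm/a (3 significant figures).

r_corr = 4.97 μm/a

zinc: T≤10 °C ⇒ hinge +0.038·(9.7−10) = -0.0114
  sulphur-dioxide contribution → 2.53 μm/a
  chloride contribution → 2.439 μm/a
  ⇒ r_corr(zinc) = 4.969 μm/a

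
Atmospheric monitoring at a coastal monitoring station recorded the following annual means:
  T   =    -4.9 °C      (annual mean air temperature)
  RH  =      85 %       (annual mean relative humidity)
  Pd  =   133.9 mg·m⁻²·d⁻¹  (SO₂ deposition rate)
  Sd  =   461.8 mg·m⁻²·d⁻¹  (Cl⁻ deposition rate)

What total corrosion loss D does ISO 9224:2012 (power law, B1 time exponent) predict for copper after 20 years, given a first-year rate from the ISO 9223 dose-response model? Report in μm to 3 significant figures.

D(20) = 9.86 μm

copper: temperature factor f = +0.126·(-14.9) = -1.8774
  sulphur-dioxide contribution → 0.4364 μm/a
  chloride contribution → 0.9011 μm/a
  total first-year rate 1.338 μm/a
ISO 9224: D(t) = r_corr · t^b with b = 0.667 (copper, B1)
  D(20) = 1.338 × 20^0.667 = 1.338 × 7.375 = 9.865 μm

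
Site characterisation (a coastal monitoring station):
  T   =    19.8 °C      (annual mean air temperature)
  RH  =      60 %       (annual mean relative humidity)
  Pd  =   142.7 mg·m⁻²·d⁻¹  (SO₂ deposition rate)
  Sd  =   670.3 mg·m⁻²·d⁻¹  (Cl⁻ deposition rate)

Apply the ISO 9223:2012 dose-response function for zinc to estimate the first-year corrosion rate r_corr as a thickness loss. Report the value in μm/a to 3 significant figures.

r_corr = 7.12 μm/a

zinc: T>10 °C ⇒ hinge -0.071·(19.8−10) = -0.6958
  sulphur-dioxide contribution → 0.9016 μm/a
  chloride contribution → 6.214 μm/a
  total first-year rate 7.116 μm/a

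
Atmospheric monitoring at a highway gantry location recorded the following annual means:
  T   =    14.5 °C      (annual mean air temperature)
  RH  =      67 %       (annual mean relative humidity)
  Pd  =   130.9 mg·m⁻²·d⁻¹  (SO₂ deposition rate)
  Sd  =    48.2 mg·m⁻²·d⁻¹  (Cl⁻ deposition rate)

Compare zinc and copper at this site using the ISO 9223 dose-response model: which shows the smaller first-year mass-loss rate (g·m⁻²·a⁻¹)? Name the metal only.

copper

zinc: T>10 °C ⇒ hinge -0.071·(14.5−10) = -0.3195
  Pd branch = 0.0129·Pd^0.44·e^(0.046·RH+f) = 1.745 μm/a
  Cl⁻ term: 0.0175·48.2^0.57·exp(0.008·67+0.085·14.5) = 0.9342
  r_corr = 1.745 + 0.9342 = 2.679 μm/a
  mass loss = 2.679 μm/a × 7.14 g/cm³ = 19.13 g·m⁻²·a⁻¹
copper: T>10 °C ⇒ hinge -0.080·(14.5−10) = -0.3600
  SO₂ term: 0.0053·130.9^0.26·exp(0.059·67-0.3600) = 0.6841
  Sd branch = 0.01025·Sd^0.27·e^(0.036·RH+0.049·T) = 0.6626 μm/a
  r_corr = 0.6841 + 0.6626 = 1.347 μm/a
  mass loss = 1.347 μm/a × 8.96 g/cm³ = 12.07 g·m⁻²·a⁻¹
Ordering by g·m⁻²·a⁻¹: zinc (19.1) > copper (12.1)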